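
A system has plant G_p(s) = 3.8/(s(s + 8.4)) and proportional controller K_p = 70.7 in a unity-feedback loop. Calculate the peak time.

The closed-loop denominator s² + 8.4s + 268.7 gives ω_n = √268.7 = 16.39 and ζ = 8.4/(2ω_n) = 0.2562.
Damped frequency ω_d = ω_n√(1−ζ²) = 15.84 rad/s, so peak time T_p = π/ω_d = 0.198 s.

T_p = 0.198 s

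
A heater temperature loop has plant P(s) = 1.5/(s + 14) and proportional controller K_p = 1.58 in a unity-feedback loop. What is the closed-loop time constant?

Closed-loop transfer function: T(s) = K_p·P(s)/(1 + K_p·P(s)) = 2.37/(s + 14 + 2.37) = 2.37/(s + 16.37).
Time constant τ = 1/16.37 = 0.0611 s.

τ = 0.0611 s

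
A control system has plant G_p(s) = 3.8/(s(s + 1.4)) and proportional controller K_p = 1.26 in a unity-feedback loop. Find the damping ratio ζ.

ζ = 0.32

With unity feedback the closed-loop characteristic equation is s² + 1.4s + 1.26·3.8 = s² + 1.4s + 4.788 = 0.
So ω_n² = 4.788 ⇒ ω_n = 2.188 rad/s, and ζ = 1.4/(2ω_n) = 0.32.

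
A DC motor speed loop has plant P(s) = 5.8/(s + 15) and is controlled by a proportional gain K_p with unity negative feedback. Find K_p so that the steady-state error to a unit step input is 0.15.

The loop is type 0, so e_ss(step) = 1/(1 + K_pos) with K_pos = K_p·P(0).
P(0) = 0.3867. Require 1/(1 + K_p·0.3867) = 0.15, so 1 + 0.3867·K_p = 6.667.
K_p = (6.667 − 1)/0.3867 = 14.7.

K_p = 14.7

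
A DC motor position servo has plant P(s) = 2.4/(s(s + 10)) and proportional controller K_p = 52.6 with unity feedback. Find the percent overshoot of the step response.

21%

From 1 + K_pP(s) = 0: s² + 10s + 126.2 = 0 ⇒ ω_n = 11.24, ζ = 0.445.
%OS = 100·exp(−πζ/√(1−ζ²)) = 100·exp(−π·0.445/√0.802) = 21%.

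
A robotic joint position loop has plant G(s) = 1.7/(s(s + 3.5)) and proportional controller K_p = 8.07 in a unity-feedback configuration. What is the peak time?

Closed-loop characteristic equation: s² + 3.5s + 13.72 = 0, so ω_n = 3.704 rad/s and ζ = 3.5/(2·3.704) = 0.4725.
Damped frequency ω_d = ω_n√(1−ζ²) = 3.264 rad/s, so peak time T_p = π/ω_d = 0.962 s.

T_p = 0.962 s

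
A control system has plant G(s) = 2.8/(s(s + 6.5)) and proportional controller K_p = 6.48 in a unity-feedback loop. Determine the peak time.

T_p = 1.14 s

The closed-loop denominator s² + 6.5s + 18.14 gives ω_n = √18.14 = 4.26 and ζ = 6.5/(2ω_n) = 0.763.
Damped frequency ω_d = ω_n√(1−ζ²) = 2.753 rad/s, so peak time T_p = π/ω_d = 1.14 s.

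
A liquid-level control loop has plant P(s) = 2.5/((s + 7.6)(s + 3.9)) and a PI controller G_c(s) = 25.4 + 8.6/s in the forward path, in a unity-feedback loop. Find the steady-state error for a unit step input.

The open loop G_c(s)P(s) has a pole at the origin (type 1), so the static position error constant is infinite and e_ss = 1/(1+∞) = 0.

0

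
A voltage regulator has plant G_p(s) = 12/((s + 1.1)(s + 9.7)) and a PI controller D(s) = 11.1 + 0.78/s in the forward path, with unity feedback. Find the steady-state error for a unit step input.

The open loop D(s)G_p(s) has a pole at the origin (type 1), so the static position error constant is infinite and e_ss = 1/(1+∞) = 0.

0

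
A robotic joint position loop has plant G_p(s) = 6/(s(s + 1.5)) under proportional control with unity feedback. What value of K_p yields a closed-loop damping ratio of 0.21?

Closed-loop characteristic equation: s² + 1.5s + K_p·6 = 0.
So ω_n = √(6K_p) and 2ζω_n = 1.5, giving ζ = 1.5/(2√(6K_p)).
Setting ζ = 0.21: √(6K_p) = 1.5/(2·0.21) = 3.571, so K_p = 12.76/6 = 2.13.

K_p = 2.13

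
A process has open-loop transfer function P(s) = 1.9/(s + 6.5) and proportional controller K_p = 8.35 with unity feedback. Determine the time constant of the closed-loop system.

Closed-loop transfer function: T(s) = K_p·P(s)/(1 + K_p·P(s)) = 15.86/(s + 6.5 + 15.86) = 15.86/(s + 22.36).
Time constant τ = 1/22.36 = 0.0447 s.

τ = 0.0447 s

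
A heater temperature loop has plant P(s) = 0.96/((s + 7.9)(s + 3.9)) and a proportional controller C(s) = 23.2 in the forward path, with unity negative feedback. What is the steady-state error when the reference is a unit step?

The loop is type 0. Static position error constant K_pos = C(0)·P(0) = 23.2·0.03116 = 0.7229.
Steady-state error to a unit step: e_ss = 1/(1+K_pos) = 1/1.723 = 0.58.

0.58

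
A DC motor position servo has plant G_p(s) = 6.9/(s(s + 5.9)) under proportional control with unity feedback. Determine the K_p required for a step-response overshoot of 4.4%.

From %OS = 100·exp(−πζ/√(1−ζ²)) = 4.4%, ζ = −ln(0.044)/√(π²+ln²(0.044)) = 0.7051.
Characteristic equation s² + 5.9s + 6.9K_p = 0 gives ζ = 5.9/(2√(6.9K_p)).
Setting ζ = 0.7051: √(6.9K_p) = 5.9/(2·0.7051) = 4.184, so K_p = 17.51/6.9 = 2.54.

K_p = 2.54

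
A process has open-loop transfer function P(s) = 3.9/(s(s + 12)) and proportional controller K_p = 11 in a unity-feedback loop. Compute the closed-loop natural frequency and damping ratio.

With unity feedback the closed-loop characteristic equation is s² + 12s + 11·3.9 = s² + 12s + 42.9 = 0.
So ω_n² = 42.9 ⇒ ω_n = 6.55 rad/s, and ζ = 12/(2ω_n) = 0.916.

ω_n = 6.55 rad/s, ζ = 0.916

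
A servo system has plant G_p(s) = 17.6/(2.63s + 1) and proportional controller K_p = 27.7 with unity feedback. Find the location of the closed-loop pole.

s = -185.7

Closed loop: T(s) = K_p·G_p/(1+K_p·G_p) = 487.5/(2.63s + 1 + 487.5), with pole at s = −(1 + 487.5)/2.63 = −185.7.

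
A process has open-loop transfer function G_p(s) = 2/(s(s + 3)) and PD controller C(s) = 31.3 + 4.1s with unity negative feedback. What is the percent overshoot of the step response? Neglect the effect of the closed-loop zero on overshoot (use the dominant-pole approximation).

4.3%

Forward path: (31.3 + 4.1s)·2/(s(s+3)). The closed-loop characteristic equation is s² + (3 + 2·4.1)s + 2·31.3 = 0.
That is s² + 11.2s + 62.6 = 0, so ω_n = 7.912 rad/s and ζ = 11.2/(2·7.912) = 0.7078.
%OS = 100·exp(−πζ/√(1−ζ²)) = 4.3%.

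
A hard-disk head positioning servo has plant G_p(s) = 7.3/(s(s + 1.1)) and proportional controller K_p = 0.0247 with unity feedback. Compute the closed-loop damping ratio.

ζ = 1.3

The closed-loop denominator is s(s+1.1) + 0.0247·7.3 = s² + 1.1s + 0.1803.
Matching s² + 2ζω_n s + ω_n²: ω_n = √0.1803 = 0.4246 rad/s and 2ζω_n = 1.1, so ζ = 1.1/(2·0.4246) = 1.3.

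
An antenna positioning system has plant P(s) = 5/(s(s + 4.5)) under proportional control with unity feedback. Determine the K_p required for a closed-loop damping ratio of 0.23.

Closed-loop characteristic equation: s² + 4.5s + K_p·5 = 0.
So ω_n = √(5K_p) and 2ζω_n = 4.5, giving ζ = 4.5/(2√(5K_p)).
Setting ζ = 0.23: √(5K_p) = 4.5/(2·0.23) = 9.783, so K_p = 95.7/5 = 19.1.

K_p = 19.1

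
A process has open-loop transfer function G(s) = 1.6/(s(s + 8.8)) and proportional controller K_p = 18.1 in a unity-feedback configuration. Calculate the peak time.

Closed-loop characteristic equation: s² + 8.8s + 28.96 = 0, so ω_n = 5.381 rad/s and ζ = 8.8/(2·5.381) = 0.8176.
Damped frequency ω_d = ω_n√(1−ζ²) = 3.098 rad/s, so peak time T_p = π/ω_d = 1.01 s.

T_p = 1.01 s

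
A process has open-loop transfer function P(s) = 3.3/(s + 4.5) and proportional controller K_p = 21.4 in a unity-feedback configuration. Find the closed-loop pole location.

s = -75.12

Closed-loop transfer function: T(s) = K_p·P(s)/(1 + K_p·P(s)) = 70.62/(s + 4.5 + 70.62) = 70.62/(s + 75.12).
The closed-loop pole is at s = −75.12.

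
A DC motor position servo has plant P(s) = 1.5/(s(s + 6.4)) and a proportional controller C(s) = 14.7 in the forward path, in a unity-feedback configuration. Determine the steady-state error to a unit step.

The open loop C(s)P(s) has a pole at the origin (type 1), so the static position error constant is infinite and e_ss = 1/(1+∞) = 0.

0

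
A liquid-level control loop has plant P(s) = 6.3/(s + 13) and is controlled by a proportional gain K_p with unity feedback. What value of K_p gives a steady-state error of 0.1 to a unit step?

K_p = 18.6

Steady-state error for a unit step on this type-0 loop is 1/(1 + K_p·P(0)).
P(0) = 0.4846. Require 1/(1 + K_p·0.4846) = 0.1, so 1 + 0.4846·K_p = 10.
K_p = (10 − 1)/0.4846 = 18.6.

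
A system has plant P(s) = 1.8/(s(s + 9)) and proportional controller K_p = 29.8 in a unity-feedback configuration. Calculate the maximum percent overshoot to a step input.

8.66%

From 1 + K_pP(s) = 0: s² + 9s + 53.64 = 0 ⇒ ω_n = 7.324, ζ = 0.6144.
%OS = 100·exp(−πζ/√(1−ζ²)) = 100·exp(−π·0.6144/√0.6225) = 8.66%.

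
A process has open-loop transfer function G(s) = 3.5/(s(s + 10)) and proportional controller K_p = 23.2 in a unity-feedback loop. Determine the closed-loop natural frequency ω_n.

ω_n = 9.01 rad/s

With unity feedback the closed-loop characteristic equation is s² + 10s + 23.2·3.5 = s² + 10s + 81.2 = 0.
Matching s² + 2ζω_n s + ω_n²: ω_n = √81.2 = 9.011 rad/s and 2ζω_n = 10, so ζ = 10/(2·9.011) = 0.555.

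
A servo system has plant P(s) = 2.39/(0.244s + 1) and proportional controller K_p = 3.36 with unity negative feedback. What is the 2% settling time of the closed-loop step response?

T_s ≈ 0.108 s

Closed loop: T(s) = K_p·P/(1+K_p·P) = 8.03/(0.244s + 1 + 8.03), with pole at s = −(1 + 8.03)/0.244 = −37.01.
τ = 1/37.01 = 0.02702 s, so 2% settling time ≈ 4τ = 0.108 s.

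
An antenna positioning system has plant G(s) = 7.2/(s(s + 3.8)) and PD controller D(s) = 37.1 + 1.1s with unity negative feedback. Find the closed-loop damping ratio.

Forward path: (37.1 + 1.1s)·7.2/(s(s+3.8)). The closed-loop characteristic equation is s² + (3.8 + 7.2·1.1)s + 7.2·37.1 = 0.
That is s² + 11.72s + 267.1 = 0, so ω_n = 16.34 rad/s and ζ = 11.72/(2·16.34) = 0.3585.

ζ = 0.359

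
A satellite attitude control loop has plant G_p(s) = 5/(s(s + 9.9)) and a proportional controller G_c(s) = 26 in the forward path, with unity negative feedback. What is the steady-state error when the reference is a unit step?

The open loop G_c(s)G_p(s) has a pole at the origin (type 1), so the static position error constant is infinite and e_ss = 1/(1+∞) = 0.

0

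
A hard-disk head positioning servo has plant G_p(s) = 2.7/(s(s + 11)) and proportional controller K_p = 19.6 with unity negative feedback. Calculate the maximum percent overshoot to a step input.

2.65%

The closed-loop denominator s² + 11s + 52.92 gives ω_n = √52.92 = 7.275 and ζ = 11/(2ω_n) = 0.7561.
%OS = 100·exp(−πζ/√(1−ζ²)) = 100·exp(−π·0.7561/√0.4284) = 2.65%.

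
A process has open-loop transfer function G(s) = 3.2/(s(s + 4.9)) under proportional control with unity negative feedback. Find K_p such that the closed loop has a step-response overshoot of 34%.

K_p = 17.8

From %OS = 100·exp(−πζ/√(1−ζ²)) = 34%, ζ = −ln(0.34)/√(π²+ln²(0.34)) = 0.3248.
Characteristic equation s² + 4.9s + 3.2K_p = 0 gives ζ = 4.9/(2√(3.2K_p)).
Setting ζ = 0.3248: √(3.2K_p) = 4.9/(2·0.3248) = 7.544, so K_p = 56.91/3.2 = 17.8.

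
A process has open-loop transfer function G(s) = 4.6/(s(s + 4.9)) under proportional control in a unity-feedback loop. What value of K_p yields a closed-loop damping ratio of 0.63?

K_p = 3.29

Closed-loop characteristic equation: s² + 4.9s + K_p·4.6 = 0.
So ω_n = √(4.6K_p) and 2ζω_n = 4.9, giving ζ = 4.9/(2√(4.6K_p)).
Setting ζ = 0.63: √(4.6K_p) = 4.9/(2·0.63) = 3.889, so K_p = 15.12/4.6 = 3.29.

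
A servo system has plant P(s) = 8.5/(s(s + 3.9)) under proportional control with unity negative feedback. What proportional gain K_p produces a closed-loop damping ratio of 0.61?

K_p = 1.2

Closed-loop characteristic equation: s² + 3.9s + K_p·8.5 = 0.
So ω_n = √(8.5K_p) and 2ζω_n = 3.9, giving ζ = 3.9/(2√(8.5K_p)).
Setting ζ = 0.61: √(8.5K_p) = 3.9/(2·0.61) = 3.197, so K_p = 10.22/8.5 = 1.2.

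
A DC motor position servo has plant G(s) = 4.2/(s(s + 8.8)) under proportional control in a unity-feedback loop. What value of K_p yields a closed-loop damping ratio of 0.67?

K_p = 10.3

Closed-loop characteristic equation: s² + 8.8s + K_p·4.2 = 0.
So ω_n = √(4.2K_p) and 2ζω_n = 8.8, giving ζ = 8.8/(2√(4.2K_p)).
Setting ζ = 0.67: √(4.2K_p) = 8.8/(2·0.67) = 6.567, so K_p = 43.13/4.2 = 10.3.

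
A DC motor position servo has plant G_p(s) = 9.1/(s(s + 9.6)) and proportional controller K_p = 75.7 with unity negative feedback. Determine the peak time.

T_p = 0.122 s

From 1 + K_pG_p(s) = 0: s² + 9.6s + 688.9 = 0 ⇒ ω_n = 26.25, ζ = 0.1829.
Damped frequency ω_d = ω_n√(1−ζ²) = 25.8 rad/s, so peak time T_p = π/ω_d = 0.122 s.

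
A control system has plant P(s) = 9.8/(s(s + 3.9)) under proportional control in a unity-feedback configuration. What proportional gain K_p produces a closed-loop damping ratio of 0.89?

K_p = 0.49

Closed-loop characteristic equation: s² + 3.9s + K_p·9.8 = 0.
So ω_n = √(9.8K_p) and 2ζω_n = 3.9, giving ζ = 3.9/(2√(9.8K_p)).
Setting ζ = 0.89: √(9.8K_p) = 3.9/(2·0.89) = 2.191, so K_p = 4.801/9.8 = 0.49.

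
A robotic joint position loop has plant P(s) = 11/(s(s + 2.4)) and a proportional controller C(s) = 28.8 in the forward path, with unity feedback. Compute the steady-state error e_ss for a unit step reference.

The open loop C(s)P(s) has a pole at the origin (type 1), so the static position error constant is infinite and e_ss = 1/(1+∞) = 0.

0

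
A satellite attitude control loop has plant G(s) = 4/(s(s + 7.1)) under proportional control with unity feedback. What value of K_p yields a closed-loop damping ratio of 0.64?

Closed-loop characteristic equation: s² + 7.1s + K_p·4 = 0.
So ω_n = √(4K_p) and 2ζω_n = 7.1, giving ζ = 7.1/(2√(4K_p)).
Setting ζ = 0.64: √(4K_p) = 7.1/(2·0.64) = 5.547, so K_p = 30.77/4 = 7.69.

K_p = 7.69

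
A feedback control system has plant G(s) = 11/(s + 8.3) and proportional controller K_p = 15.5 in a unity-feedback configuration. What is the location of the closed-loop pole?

Closed-loop transfer function: T(s) = K_p·G(s)/(1 + K_p·G(s)) = 170.5/(s + 8.3 + 170.5) = 170.5/(s + 178.8).
The closed-loop pole is at s = −178.8.

s = -178.8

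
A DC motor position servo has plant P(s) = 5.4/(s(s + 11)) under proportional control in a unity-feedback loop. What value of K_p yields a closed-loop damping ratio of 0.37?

Closed-loop characteristic equation: s² + 11s + K_p·5.4 = 0.
So ω_n = √(5.4K_p) and 2ζω_n = 11, giving ζ = 11/(2√(5.4K_p)).
Setting ζ = 0.37: √(5.4K_p) = 11/(2·0.37) = 14.86, so K_p = 221/5.4 = 40.9.

K_p = 40.9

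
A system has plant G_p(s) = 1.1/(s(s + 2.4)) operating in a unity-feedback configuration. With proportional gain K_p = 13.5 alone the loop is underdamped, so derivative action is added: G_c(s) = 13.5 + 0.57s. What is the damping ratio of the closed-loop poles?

ζ = 0.393

Forward path: (13.5 + 0.57s)·1.1/(s(s+2.4)). The closed-loop characteristic equation is s² + (2.4 + 1.1·0.57)s + 1.1·13.5 = 0.
That is s² + 3.027s + 14.85 = 0, so ω_n = 3.854 rad/s and ζ = 3.027/(2·3.854) = 0.3928.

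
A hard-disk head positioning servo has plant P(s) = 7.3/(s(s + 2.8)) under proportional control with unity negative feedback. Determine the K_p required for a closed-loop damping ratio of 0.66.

Closed-loop characteristic equation: s² + 2.8s + K_p·7.3 = 0.
So ω_n = √(7.3K_p) and 2ζω_n = 2.8, giving ζ = 2.8/(2√(7.3K_p)).
Setting ζ = 0.66: √(7.3K_p) = 2.8/(2·0.66) = 2.121, so K_p = 4.5/7.3 = 0.616.

K_p = 0.616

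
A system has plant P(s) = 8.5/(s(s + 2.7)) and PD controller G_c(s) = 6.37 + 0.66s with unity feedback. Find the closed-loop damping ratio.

ζ = 0.565

Forward path: (6.37 + 0.66s)·8.5/(s(s+2.7)). The closed-loop characteristic equation is s² + (2.7 + 8.5·0.66)s + 8.5·6.37 = 0.
That is s² + 8.31s + 54.15 = 0, so ω_n = 7.358 rad/s and ζ = 8.31/(2·7.358) = 0.5647.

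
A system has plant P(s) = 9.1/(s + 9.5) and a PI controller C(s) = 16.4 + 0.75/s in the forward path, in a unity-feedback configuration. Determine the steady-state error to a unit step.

The open loop C(s)P(s) has a pole at the origin (type 1), so the static position error constant is infinite and e_ss = 1/(1+∞) = 0.

0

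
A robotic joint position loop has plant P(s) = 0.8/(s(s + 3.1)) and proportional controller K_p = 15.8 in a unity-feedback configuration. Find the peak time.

T_p = 0.982 s

The closed-loop denominator s² + 3.1s + 12.64 gives ω_n = √12.64 = 3.555 and ζ = 3.1/(2ω_n) = 0.436.
Damped frequency ω_d = ω_n√(1−ζ²) = 3.2 rad/s, so peak time T_p = π/ω_d = 0.982 s.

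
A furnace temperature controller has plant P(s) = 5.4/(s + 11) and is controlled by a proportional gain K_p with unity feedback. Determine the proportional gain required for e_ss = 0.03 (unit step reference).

For a type-0 loop with proportional control, e_ss = 1/(1 + K_p·P(0)).
P(0) = 0.4909. Require 1/(1 + K_p·0.4909) = 0.03, so 1 + 0.4909·K_p = 33.33.
K_p = (33.33 − 1)/0.4909 = 65.9.

K_p = 65.9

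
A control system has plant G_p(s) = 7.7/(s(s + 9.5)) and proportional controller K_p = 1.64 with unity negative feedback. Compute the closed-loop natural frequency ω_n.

ω_n = 3.55 rad/s

The closed-loop denominator is s(s+9.5) + 1.64·7.7 = s² + 9.5s + 12.63.
So ω_n² = 12.63 ⇒ ω_n = 3.554 rad/s, and ζ = 9.5/(2ω_n) = 1.34.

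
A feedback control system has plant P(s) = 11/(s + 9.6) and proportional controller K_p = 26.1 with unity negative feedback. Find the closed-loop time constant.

Closed-loop transfer function: T(s) = K_p·P(s)/(1 + K_p·P(s)) = 287.1/(s + 9.6 + 287.1) = 287.1/(s + 296.7).
Time constant τ = 1/296.7 = 0.00337 s.

τ = 0.00337 s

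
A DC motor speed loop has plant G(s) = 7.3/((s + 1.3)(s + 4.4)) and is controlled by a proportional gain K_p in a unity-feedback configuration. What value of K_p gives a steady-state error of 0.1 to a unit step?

For a type-0 loop with proportional control, e_ss = 1/(1 + K_p·G(0)).
G(0) = 1.276. Require 1/(1 + K_p·1.276) = 0.1, so 1 + 1.276·K_p = 10.
K_p = (10 − 1)/1.276 = 7.05.

K_p = 7.05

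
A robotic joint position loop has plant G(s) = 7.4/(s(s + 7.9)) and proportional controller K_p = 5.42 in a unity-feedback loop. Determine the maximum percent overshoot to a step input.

Closed-loop characteristic equation: s² + 7.9s + 40.11 = 0, so ω_n = 6.333 rad/s and ζ = 7.9/(2·6.333) = 0.6237.
%OS = 100·exp(−πζ/√(1−ζ²)) = 100·exp(−π·0.6237/√0.611) = 8.15%.

8.15%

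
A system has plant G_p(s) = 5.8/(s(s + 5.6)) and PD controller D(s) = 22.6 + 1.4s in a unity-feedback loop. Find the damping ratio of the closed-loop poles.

ζ = 0.599

Forward path: (22.6 + 1.4s)·5.8/(s(s+5.6)). The closed-loop characteristic equation is s² + (5.6 + 5.8·1.4)s + 5.8·22.6 = 0.
That is s² + 13.72s + 131.1 = 0, so ω_n = 11.45 rad/s and ζ = 13.72/(2·11.45) = 0.5992.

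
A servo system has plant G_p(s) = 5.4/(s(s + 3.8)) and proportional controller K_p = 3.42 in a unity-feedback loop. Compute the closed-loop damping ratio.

ζ = 0.442

With unity feedback the closed-loop characteristic equation is s² + 3.8s + 3.42·5.4 = s² + 3.8s + 18.47 = 0.
Matching s² + 2ζω_n s + ω_n²: ω_n = √18.47 = 4.297 rad/s and 2ζω_n = 3.8, so ζ = 3.8/(2·4.297) = 0.442.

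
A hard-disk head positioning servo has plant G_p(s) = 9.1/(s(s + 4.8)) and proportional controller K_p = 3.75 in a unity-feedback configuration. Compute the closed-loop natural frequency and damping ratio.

ω_n = 5.84 rad/s, ζ = 0.411

The closed-loop denominator is s(s+4.8) + 3.75·9.1 = s² + 4.8s + 34.12.
So ω_n² = 34.12 ⇒ ω_n = 5.842 rad/s, and ζ = 4.8/(2ω_n) = 0.411.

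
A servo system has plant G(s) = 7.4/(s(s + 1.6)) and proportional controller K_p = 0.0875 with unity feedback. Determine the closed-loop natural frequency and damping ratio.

ω_n = 0.805 rad/s, ζ = 0.994

1 + K_p·G(s) = 0 gives s² + 1.6s + 0.6475 = 0.
So ω_n² = 0.6475 ⇒ ω_n = 0.8047 rad/s, and ζ = 1.6/(2ω_n) = 0.994.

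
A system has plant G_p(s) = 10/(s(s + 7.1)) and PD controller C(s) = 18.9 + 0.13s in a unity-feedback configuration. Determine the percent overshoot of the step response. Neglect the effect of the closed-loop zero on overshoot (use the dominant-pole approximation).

Forward path: (18.9 + 0.13s)·10/(s(s+7.1)). The closed-loop characteristic equation is s² + (7.1 + 10·0.13)s + 10·18.9 = 0.
That is s² + 8.4s + 189 = 0, so ω_n = 13.75 rad/s and ζ = 8.4/(2·13.75) = 0.3055.
%OS = 100·exp(−πζ/√(1−ζ²)) = 36.5%.

36.5%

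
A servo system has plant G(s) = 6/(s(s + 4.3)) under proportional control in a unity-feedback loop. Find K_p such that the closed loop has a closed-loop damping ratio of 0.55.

K_p = 2.55

Closed-loop characteristic equation: s² + 4.3s + K_p·6 = 0.
So ω_n = √(6K_p) and 2ζω_n = 4.3, giving ζ = 4.3/(2√(6K_p)).
Setting ζ = 0.55: √(6K_p) = 4.3/(2·0.55) = 3.909, so K_p = 15.28/6 = 2.55.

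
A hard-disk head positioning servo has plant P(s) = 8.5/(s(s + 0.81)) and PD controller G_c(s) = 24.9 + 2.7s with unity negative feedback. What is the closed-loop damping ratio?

ζ = 0.817

Forward path: (24.9 + 2.7s)·8.5/(s(s+0.81)). The closed-loop characteristic equation is s² + (0.81 + 8.5·2.7)s + 8.5·24.9 = 0.
That is s² + 23.76s + 211.6 = 0, so ω_n = 14.55 rad/s and ζ = 23.76/(2·14.55) = 0.8166.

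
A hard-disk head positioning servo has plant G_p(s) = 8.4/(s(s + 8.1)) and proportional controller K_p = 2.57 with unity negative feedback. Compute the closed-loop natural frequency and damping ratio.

ω_n = 4.65 rad/s, ζ = 0.872

With unity feedback the closed-loop characteristic equation is s² + 8.1s + 2.57·8.4 = s² + 8.1s + 21.59 = 0.
So ω_n² = 21.59 ⇒ ω_n = 4.646 rad/s, and ζ = 8.1/(2ω_n) = 0.872.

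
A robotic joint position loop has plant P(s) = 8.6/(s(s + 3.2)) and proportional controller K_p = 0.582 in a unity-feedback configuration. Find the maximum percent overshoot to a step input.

From 1 + K_pP(s) = 0: s² + 3.2s + 5.005 = 0 ⇒ ω_n = 2.237, ζ = 0.7152.
%OS = 100·exp(−πζ/√(1−ζ²)) = 100·exp(−π·0.7152/√0.4885) = 4.02%.

4.02%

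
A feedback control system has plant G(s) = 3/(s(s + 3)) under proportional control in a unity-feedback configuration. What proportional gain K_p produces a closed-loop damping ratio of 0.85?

Closed-loop characteristic equation: s² + 3s + K_p·3 = 0.
So ω_n = √(3K_p) and 2ζω_n = 3, giving ζ = 3/(2√(3K_p)).
Setting ζ = 0.85: √(3K_p) = 3/(2·0.85) = 1.765, so K_p = 3.114/3 = 1.04.

K_p = 1.04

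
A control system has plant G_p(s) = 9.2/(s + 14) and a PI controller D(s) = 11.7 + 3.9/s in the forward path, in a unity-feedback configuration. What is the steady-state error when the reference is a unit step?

The open loop D(s)G_p(s) has a pole at the origin (type 1), so the static position error constant is infinite and e_ss = 1/(1+∞) = 0.

0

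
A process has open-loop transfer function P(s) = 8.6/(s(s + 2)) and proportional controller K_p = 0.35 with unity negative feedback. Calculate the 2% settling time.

T_s ≈ 4 s

The closed-loop denominator s² + 2s + 3.01 gives ω_n = √3.01 = 1.735 and ζ = 2/(2ω_n) = 0.5764.
2% settling time T_s ≈ 4/(ζω_n) = 4/1 = 4 s.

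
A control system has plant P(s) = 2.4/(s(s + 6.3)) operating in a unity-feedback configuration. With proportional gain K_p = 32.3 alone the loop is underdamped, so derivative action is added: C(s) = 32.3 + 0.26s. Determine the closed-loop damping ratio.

ζ = 0.393

Forward path: (32.3 + 0.26s)·2.4/(s(s+6.3)). The closed-loop characteristic equation is s² + (6.3 + 2.4·0.26)s + 2.4·32.3 = 0.
That is s² + 6.924s + 77.52 = 0, so ω_n = 8.805 rad/s and ζ = 6.924/(2·8.805) = 0.3932.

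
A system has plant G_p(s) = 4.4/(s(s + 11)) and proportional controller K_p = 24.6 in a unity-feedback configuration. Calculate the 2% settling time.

Closed-loop characteristic equation: s² + 11s + 108.2 = 0, so ω_n = 10.4 rad/s and ζ = 11/(2·10.4) = 0.5287.
2% settling time T_s ≈ 4/(ζω_n) = 4/5.5 = 0.727 s.

T_s ≈ 0.727 s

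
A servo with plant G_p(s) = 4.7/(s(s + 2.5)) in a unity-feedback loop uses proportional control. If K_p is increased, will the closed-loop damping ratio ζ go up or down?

ζ = 2.5/(2√(4.7K_p)); increasing K_p raises the denominator, so ζ falls.

decrease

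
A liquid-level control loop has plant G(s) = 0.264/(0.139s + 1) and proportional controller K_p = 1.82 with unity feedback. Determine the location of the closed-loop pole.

s = -10.65

Closed loop: T(s) = K_p·G/(1+K_p·G) = 0.4805/(0.139s + 1 + 0.4805), with pole at s = −(1 + 0.4805)/0.139 = −10.65.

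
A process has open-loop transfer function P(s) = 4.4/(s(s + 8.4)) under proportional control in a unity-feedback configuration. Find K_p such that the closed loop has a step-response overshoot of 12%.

From %OS = 100·exp(−πζ/√(1−ζ²)) = 12%, ζ = −ln(0.12)/√(π²+ln²(0.12)) = 0.5594.
Characteristic equation s² + 8.4s + 4.4K_p = 0 gives ζ = 8.4/(2√(4.4K_p)).
Setting ζ = 0.5594: √(4.4K_p) = 8.4/(2·0.5594) = 7.508, so K_p = 56.37/4.4 = 12.8.

K_p = 12.8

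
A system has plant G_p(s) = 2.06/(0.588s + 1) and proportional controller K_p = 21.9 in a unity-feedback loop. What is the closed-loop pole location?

Closed loop: T(s) = K_p·G_p/(1+K_p·G_p) = 45.11/(0.588s + 1 + 45.11), with pole at s = −(1 + 45.11)/0.588 = −78.43.

s = -78.43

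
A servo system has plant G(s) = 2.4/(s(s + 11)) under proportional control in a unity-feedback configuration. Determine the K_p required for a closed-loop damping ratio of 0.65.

K_p = 29.8

Closed-loop characteristic equation: s² + 11s + K_p·2.4 = 0.
So ω_n = √(2.4K_p) and 2ζω_n = 11, giving ζ = 11/(2√(2.4K_p)).
Setting ζ = 0.65: √(2.4K_p) = 11/(2·0.65) = 8.462, so K_p = 71.6/2.4 = 29.8.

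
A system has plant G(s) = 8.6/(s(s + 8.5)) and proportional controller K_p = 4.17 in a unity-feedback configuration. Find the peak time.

T_p = 0.745 s

Closed-loop characteristic equation: s² + 8.5s + 35.86 = 0, so ω_n = 5.988 rad/s and ζ = 8.5/(2·5.988) = 0.7097.
Damped frequency ω_d = ω_n√(1−ζ²) = 4.219 rad/s, so peak time T_p = π/ω_d = 0.745 s.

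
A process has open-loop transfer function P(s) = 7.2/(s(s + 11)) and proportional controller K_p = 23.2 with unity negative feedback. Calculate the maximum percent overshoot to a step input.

Closed-loop characteristic equation: s² + 11s + 167 = 0, so ω_n = 12.92 rad/s and ζ = 11/(2·12.92) = 0.4256.
%OS = 100·exp(−πζ/√(1−ζ²)) = 100·exp(−π·0.4256/√0.8189) = 22.8%.

22.8%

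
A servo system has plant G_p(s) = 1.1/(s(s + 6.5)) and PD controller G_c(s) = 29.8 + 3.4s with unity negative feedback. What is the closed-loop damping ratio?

Forward path: (29.8 + 3.4s)·1.1/(s(s+6.5)). The closed-loop characteristic equation is s² + (6.5 + 1.1·3.4)s + 1.1·29.8 = 0.
That is s² + 10.24s + 32.78 = 0, so ω_n = 5.725 rad/s and ζ = 10.24/(2·5.725) = 0.8943.

ζ = 0.894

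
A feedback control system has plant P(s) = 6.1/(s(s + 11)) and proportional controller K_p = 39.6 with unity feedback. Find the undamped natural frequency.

ω_n = 15.5 rad/s

With unity feedback the closed-loop characteristic equation is s² + 11s + 39.6·6.1 = s² + 11s + 241.6 = 0.
Matching s² + 2ζω_n s + ω_n²: ω_n = √241.6 = 15.54 rad/s and 2ζω_n = 11, so ζ = 11/(2·15.54) = 0.354.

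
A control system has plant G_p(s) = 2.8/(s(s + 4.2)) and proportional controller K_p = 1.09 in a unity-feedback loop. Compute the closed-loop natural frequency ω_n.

With unity feedback the closed-loop characteristic equation is s² + 4.2s + 1.09·2.8 = s² + 4.2s + 3.052 = 0.
Matching s² + 2ζω_n s + ω_n²: ω_n = √3.052 = 1.747 rad/s and 2ζω_n = 4.2, so ζ = 4.2/(2·1.747) = 1.2.

ω_n = 1.75 rad/s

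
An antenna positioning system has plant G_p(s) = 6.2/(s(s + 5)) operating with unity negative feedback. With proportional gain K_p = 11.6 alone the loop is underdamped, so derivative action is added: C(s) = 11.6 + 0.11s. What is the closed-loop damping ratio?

ζ = 0.335

Forward path: (11.6 + 0.11s)·6.2/(s(s+5)). The closed-loop characteristic equation is s² + (5 + 6.2·0.11)s + 6.2·11.6 = 0.
That is s² + 5.682s + 71.92 = 0, so ω_n = 8.481 rad/s and ζ = 5.682/(2·8.481) = 0.335.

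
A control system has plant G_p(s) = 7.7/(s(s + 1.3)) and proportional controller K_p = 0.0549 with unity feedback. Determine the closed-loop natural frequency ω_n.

With unity feedback the closed-loop characteristic equation is s² + 1.3s + 0.0549·7.7 = s² + 1.3s + 0.4227 = 0.
So ω_n² = 0.4227 ⇒ ω_n = 0.6502 rad/s, and ζ = 1.3/(2ω_n) = 1.

ω_n = 0.65 rad/s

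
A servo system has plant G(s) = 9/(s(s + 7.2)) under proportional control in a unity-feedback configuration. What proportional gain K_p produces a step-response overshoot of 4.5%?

K_p = 2.92

From %OS = 100·exp(−πζ/√(1−ζ²)) = 4.5%, ζ = −ln(0.045)/√(π²+ln²(0.045)) = 0.7025.
Characteristic equation s² + 7.2s + 9K_p = 0 gives ζ = 7.2/(2√(9K_p)).
Setting ζ = 0.7025: √(9K_p) = 7.2/(2·0.7025) = 5.125, so K_p = 26.26/9 = 2.92.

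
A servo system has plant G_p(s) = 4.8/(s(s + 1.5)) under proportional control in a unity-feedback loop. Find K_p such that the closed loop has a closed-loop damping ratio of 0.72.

Closed-loop characteristic equation: s² + 1.5s + K_p·4.8 = 0.
So ω_n = √(4.8K_p) and 2ζω_n = 1.5, giving ζ = 1.5/(2√(4.8K_p)).
Setting ζ = 0.72: √(4.8K_p) = 1.5/(2·0.72) = 1.042, so K_p = 1.085/4.8 = 0.226.

K_p = 0.226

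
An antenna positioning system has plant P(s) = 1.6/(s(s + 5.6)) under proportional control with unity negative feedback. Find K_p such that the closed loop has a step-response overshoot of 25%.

From %OS = 100·exp(−πζ/√(1−ζ²)) = 25%, ζ = −ln(0.25)/√(π²+ln²(0.25)) = 0.4037.
Characteristic equation s² + 5.6s + 1.6K_p = 0 gives ζ = 5.6/(2√(1.6K_p)).
Setting ζ = 0.4037: √(1.6K_p) = 5.6/(2·0.4037) = 6.936, so K_p = 48.1/1.6 = 30.1.

K_p = 30.1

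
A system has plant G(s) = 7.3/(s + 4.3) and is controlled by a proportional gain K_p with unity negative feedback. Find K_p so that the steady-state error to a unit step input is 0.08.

Steady-state error for a unit step on this type-0 loop is 1/(1 + K_p·G(0)).
G(0) = 1.698. Require 1/(1 + K_p·1.698) = 0.08, so 1 + 1.698·K_p = 12.5.
K_p = (12.5 − 1)/1.698 = 6.77.

K_p = 6.77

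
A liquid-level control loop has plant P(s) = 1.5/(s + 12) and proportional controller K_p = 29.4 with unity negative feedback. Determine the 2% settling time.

T_s ≈ 0.0713 s

Closed-loop transfer function: T(s) = K_p·P(s)/(1 + K_p·P(s)) = 44.1/(s + 12 + 44.1) = 44.1/(s + 56.1).
Time constant τ = 1/56.1 = 0.01783 s, so the 2% settling time is about 4τ = 0.0713 s.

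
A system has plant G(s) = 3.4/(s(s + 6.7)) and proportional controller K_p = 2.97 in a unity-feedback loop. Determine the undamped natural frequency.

ω_n = 3.18 rad/s

1 + K_p·G(s) = 0 gives s² + 6.7s + 10.1 = 0.
So ω_n² = 10.1 ⇒ ω_n = 3.178 rad/s, and ζ = 6.7/(2ω_n) = 1.05.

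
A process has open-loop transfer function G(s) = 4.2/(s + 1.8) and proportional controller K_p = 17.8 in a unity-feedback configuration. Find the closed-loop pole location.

s = -76.56

Closed-loop transfer function: T(s) = K_p·G(s)/(1 + K_p·G(s)) = 74.76/(s + 1.8 + 74.76) = 74.76/(s + 76.56).
The closed-loop pole is at s = −76.56.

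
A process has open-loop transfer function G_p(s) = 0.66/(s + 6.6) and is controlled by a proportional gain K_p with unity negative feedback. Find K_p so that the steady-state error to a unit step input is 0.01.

K_p = 990

Steady-state error for a unit step on this type-0 loop is 1/(1 + K_p·G_p(0)).
G_p(0) = 0.1. Require 1/(1 + K_p·0.1) = 0.01, so 1 + 0.1·K_p = 100.
K_p = (100 − 1)/0.1 = 990.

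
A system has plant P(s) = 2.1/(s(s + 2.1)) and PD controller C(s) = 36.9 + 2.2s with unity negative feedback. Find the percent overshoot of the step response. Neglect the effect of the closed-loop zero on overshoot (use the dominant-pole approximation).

Forward path: (36.9 + 2.2s)·2.1/(s(s+2.1)). The closed-loop characteristic equation is s² + (2.1 + 2.1·2.2)s + 2.1·36.9 = 0.
That is s² + 6.72s + 77.49 = 0, so ω_n = 8.803 rad/s and ζ = 6.72/(2·8.803) = 0.3817.
%OS = 100·exp(−πζ/√(1−ζ²)) = 27.3%.

27.3%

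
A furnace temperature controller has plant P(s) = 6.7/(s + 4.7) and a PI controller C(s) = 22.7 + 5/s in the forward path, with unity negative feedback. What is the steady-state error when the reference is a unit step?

The open loop C(s)P(s) has a pole at the origin (type 1), so the static position error constant is infinite and e_ss = 1/(1+∞) = 0.

0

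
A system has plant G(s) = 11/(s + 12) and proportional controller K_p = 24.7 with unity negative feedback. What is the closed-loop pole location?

Closed-loop transfer function: T(s) = K_p·G(s)/(1 + K_p·G(s)) = 271.7/(s + 12 + 271.7) = 271.7/(s + 283.7).
The closed-loop pole is at s = −283.7.

s = -283.7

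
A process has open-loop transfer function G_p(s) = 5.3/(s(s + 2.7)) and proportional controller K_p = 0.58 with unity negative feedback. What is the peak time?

Closed-loop characteristic equation: s² + 2.7s + 3.074 = 0, so ω_n = 1.753 rad/s and ζ = 2.7/(2·1.753) = 0.77.
Damped frequency ω_d = ω_n√(1−ζ²) = 1.119 rad/s, so peak time T_p = π/ω_d = 2.81 s.

T_p = 2.81 s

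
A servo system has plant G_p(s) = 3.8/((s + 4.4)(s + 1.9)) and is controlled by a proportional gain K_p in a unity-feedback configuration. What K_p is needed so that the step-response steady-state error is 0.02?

Steady-state error for a unit step on this type-0 loop is 1/(1 + K_p·G_p(0)).
G_p(0) = 0.4545. Require 1/(1 + K_p·0.4545) = 0.02, so 1 + 0.4545·K_p = 50.
K_p = (50 − 1)/0.4545 = 108.

K_p = 108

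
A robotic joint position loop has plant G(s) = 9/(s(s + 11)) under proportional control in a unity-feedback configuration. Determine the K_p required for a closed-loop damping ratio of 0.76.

Closed-loop characteristic equation: s² + 11s + K_p·9 = 0.
So ω_n = √(9K_p) and 2ζω_n = 11, giving ζ = 11/(2√(9K_p)).
Setting ζ = 0.76: √(9K_p) = 11/(2·0.76) = 7.237, so K_p = 52.37/9 = 5.82.

K_p = 5.82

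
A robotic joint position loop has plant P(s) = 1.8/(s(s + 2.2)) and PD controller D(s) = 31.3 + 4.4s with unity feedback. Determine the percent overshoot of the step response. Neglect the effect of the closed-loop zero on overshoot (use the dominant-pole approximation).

5.69%

Forward path: (31.3 + 4.4s)·1.8/(s(s+2.2)). The closed-loop characteristic equation is s² + (2.2 + 1.8·4.4)s + 1.8·31.3 = 0.
That is s² + 10.12s + 56.34 = 0, so ω_n = 7.506 rad/s and ζ = 10.12/(2·7.506) = 0.6741.
%OS = 100·exp(−πζ/√(1−ζ²)) = 5.69%.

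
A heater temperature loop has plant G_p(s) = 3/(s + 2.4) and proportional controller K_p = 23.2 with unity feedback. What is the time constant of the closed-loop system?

τ = 0.0139 s

Closed-loop transfer function: T(s) = K_p·G_p(s)/(1 + K_p·G_p(s)) = 69.6/(s + 2.4 + 69.6) = 69.6/(s + 72).
Time constant τ = 1/72 = 0.0139 s.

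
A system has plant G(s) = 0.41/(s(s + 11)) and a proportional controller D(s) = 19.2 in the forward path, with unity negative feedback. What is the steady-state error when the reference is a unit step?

0

The open loop D(s)G(s) has a pole at the origin (type 1), so the static position error constant is infinite and e_ss = 1/(1+∞) = 0.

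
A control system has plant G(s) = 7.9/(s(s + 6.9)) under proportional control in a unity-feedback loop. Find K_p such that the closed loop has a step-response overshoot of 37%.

From %OS = 100·exp(−πζ/√(1−ζ²)) = 37%, ζ = −ln(0.37)/√(π²+ln²(0.37)) = 0.3017.
Characteristic equation s² + 6.9s + 7.9K_p = 0 gives ζ = 6.9/(2√(7.9K_p)).
Setting ζ = 0.3017: √(7.9K_p) = 6.9/(2·0.3017) = 11.43, so K_p = 130.7/7.9 = 16.5.

K_p = 16.5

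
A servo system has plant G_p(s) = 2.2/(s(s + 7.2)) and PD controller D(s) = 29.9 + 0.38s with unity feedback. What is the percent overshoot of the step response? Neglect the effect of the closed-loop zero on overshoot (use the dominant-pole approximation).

Forward path: (29.9 + 0.38s)·2.2/(s(s+7.2)). The closed-loop characteristic equation is s² + (7.2 + 2.2·0.38)s + 2.2·29.9 = 0.
That is s² + 8.036s + 65.78 = 0, so ω_n = 8.11 rad/s and ζ = 8.036/(2·8.11) = 0.4954.
%OS = 100·exp(−πζ/√(1−ζ²)) = 16.7%.

16.7%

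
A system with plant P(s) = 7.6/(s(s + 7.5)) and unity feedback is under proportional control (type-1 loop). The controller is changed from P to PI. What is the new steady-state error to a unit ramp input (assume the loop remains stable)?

0

The integrator raises the loop to type 2, so K_v → ∞ and e_ss to a ramp is zero.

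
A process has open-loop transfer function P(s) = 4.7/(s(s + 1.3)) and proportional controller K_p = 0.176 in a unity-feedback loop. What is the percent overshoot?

4.04%

From 1 + K_pP(s) = 0: s² + 1.3s + 0.8272 = 0 ⇒ ω_n = 0.9095, ζ = 0.7147.
%OS = 100·exp(−πζ/√(1−ζ²)) = 100·exp(−π·0.7147/√0.4892) = 4.04%.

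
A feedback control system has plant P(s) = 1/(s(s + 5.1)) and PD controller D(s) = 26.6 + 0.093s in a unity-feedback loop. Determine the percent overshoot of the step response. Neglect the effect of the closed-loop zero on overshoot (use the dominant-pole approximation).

16%

Forward path: (26.6 + 0.093s)·1/(s(s+5.1)). The closed-loop characteristic equation is s² + (5.1 + 1·0.093)s + 1·26.6 = 0.
That is s² + 5.193s + 26.6 = 0, so ω_n = 5.158 rad/s and ζ = 5.193/(2·5.158) = 0.5034.
%OS = 100·exp(−πζ/√(1−ζ²)) = 16%.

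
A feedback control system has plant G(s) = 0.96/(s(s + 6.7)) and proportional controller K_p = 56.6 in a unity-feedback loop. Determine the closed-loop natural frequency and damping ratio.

With unity feedback the closed-loop characteristic equation is s² + 6.7s + 56.6·0.96 = s² + 6.7s + 54.34 = 0.
Matching s² + 2ζω_n s + ω_n²: ω_n = √54.34 = 7.371 rad/s and 2ζω_n = 6.7, so ζ = 6.7/(2·7.371) = 0.454.

ω_n = 7.37 rad/s, ζ = 0.454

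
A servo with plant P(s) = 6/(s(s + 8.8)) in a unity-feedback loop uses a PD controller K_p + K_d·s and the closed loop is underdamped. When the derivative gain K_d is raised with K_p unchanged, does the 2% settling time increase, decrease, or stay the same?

decrease

Characteristic equation s² + (8.8 + 6K_d)s + 6K_p = 0: raising K_d increases ζω_n = (8.8+6K_d)/2 while the loop stays underdamped, so T_s ≈ 4/(ζω_n) decreases.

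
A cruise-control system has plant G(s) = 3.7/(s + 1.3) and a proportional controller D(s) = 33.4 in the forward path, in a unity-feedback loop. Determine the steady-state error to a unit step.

0.0104

The loop is type 0. Static position error constant K_pos = D(0)·G(0) = 33.4·2.846 = 95.06.
Steady-state error to a unit step: e_ss = 1/(1+K_pos) = 1/96.06 = 0.0104.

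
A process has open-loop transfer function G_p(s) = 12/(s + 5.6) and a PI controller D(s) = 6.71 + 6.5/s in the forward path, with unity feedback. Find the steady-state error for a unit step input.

The open loop D(s)G_p(s) has a pole at the origin (type 1), so the static position error constant is infinite and e_ss = 1/(1+∞) = 0.

0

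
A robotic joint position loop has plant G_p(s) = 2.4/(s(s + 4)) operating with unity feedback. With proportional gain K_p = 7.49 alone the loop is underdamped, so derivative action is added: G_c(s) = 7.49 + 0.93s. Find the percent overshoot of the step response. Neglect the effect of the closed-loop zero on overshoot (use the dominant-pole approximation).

3.32%

Forward path: (7.49 + 0.93s)·2.4/(s(s+4)). The closed-loop characteristic equation is s² + (4 + 2.4·0.93)s + 2.4·7.49 = 0.
That is s² + 6.232s + 17.98 = 0, so ω_n = 4.24 rad/s and ζ = 6.232/(2·4.24) = 0.7349.
%OS = 100·exp(−πζ/√(1−ζ²)) = 3.32%.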